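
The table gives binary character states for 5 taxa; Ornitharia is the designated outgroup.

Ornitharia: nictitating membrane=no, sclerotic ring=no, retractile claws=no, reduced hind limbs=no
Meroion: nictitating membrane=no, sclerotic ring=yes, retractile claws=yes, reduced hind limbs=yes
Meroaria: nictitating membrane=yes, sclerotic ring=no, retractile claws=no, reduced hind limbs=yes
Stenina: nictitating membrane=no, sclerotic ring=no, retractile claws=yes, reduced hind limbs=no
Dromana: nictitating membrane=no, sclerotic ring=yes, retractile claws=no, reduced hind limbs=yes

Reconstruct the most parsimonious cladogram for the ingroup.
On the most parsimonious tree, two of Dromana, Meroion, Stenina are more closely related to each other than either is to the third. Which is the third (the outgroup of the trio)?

The outgroup has state 'no' for every character, so 'yes' is the derived state throughout.
nictitating membrane (derived state 'yes') is unique to Meroaria (autapomorphy; uninformative for grouping).
sclerotic ring (derived state 'yes') is shared by Dromana and Meroion — a synapomorphy uniting that clade.
retractile claws groups Meroion and Stenina, which is incompatible with the clades supported by the remaining characters; treating it as convergent (homoplasy) costs fewer steps than any alternative tree.
reduced hind limbs: derived state 'yes' in Dromana, Meroaria, and Meroion only — synapomorphy for {Dromana, Meroaria, Meroion}.
Most parsimonious ingroup topology: (Stenina,(Meroaria,(Meroion,Dromana))).
Meroion and Dromana share a more recent common ancestor with each other than either does with Stenina, so Stenina is the least closely related of the three.

Stenina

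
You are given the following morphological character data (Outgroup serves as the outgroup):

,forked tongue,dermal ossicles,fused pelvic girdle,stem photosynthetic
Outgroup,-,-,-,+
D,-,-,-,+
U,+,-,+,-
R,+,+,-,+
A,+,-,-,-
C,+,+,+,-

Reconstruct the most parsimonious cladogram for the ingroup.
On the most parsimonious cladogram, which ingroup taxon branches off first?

Character polarity is set by the outgroup: the derived state is whichever differs from the outgroup's state, so for stem photosynthetic the derived state is '-', and for the remaining characters it is '+'.
forked tongue: derived state '+' in A, C, R, and U only — synapomorphy for {A, C, R, U}.
dermal ossicles groups C and R, which is incompatible with the clades supported by the remaining characters; treating it as convergent (homoplasy) costs fewer steps than any alternative tree.
fused pelvic girdle: derived state '+' in C and U only — synapomorphy for {C, U}.
stem photosynthetic: derived state '-' in A, C, and U only — synapomorphy for {A, C, U}.
Most parsimonious ingroup topology: (D,(((U,C),A),R)).
D is sister to the clade containing all other ingroup taxa, so it is the earliest-diverging (most basal) ingroup lineage.

D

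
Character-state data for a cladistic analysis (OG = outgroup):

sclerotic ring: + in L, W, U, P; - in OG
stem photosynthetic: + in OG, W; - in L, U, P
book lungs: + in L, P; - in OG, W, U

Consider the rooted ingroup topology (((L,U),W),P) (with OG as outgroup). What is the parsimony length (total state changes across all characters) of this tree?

5

Map each character onto (((L,U),W),P) (rooted by OG) and count the minimum state changes it requires (Fitch parsimony):
sclerotic ring: 1; stem photosynthetic: 2; book lungs: 2.
Total tree length = 5.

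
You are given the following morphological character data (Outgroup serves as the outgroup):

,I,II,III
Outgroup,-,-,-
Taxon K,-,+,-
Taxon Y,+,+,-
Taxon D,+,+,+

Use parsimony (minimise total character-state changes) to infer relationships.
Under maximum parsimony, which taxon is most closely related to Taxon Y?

Taxon D

The outgroup has state '-' for every character, so '+' is the derived state throughout.
I: derived state '+' in Taxon D and Taxon Y only — synapomorphy for {Taxon D, Taxon Y}.
All ingroup taxa share the derived state '+' for II; it defines the ingroup but does not resolve relationships within it.
III (derived state '+') is unique to Taxon D (autapomorphy; uninformative for grouping).
Most parsimonious ingroup topology: (Taxon K,(Taxon Y,Taxon D)).
Taxon Y and Taxon D form a cherry on this tree, so they are sister taxa.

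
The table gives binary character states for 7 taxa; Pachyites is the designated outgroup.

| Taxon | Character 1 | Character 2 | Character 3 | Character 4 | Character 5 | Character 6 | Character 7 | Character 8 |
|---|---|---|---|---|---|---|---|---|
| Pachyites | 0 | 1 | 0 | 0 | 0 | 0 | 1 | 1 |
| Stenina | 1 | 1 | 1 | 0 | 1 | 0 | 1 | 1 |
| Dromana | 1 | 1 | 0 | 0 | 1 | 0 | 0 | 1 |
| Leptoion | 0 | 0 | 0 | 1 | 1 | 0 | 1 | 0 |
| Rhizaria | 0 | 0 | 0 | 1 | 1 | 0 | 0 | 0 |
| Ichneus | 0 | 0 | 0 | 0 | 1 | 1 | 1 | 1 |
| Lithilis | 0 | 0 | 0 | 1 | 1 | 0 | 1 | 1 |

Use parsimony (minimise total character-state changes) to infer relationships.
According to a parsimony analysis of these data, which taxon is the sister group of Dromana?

Stenina

Character polarity is set by the outgroup: the derived state is whichever differs from the outgroup's state, so for Character 2, Character 7, Character 8 the derived state is '0', and for the remaining characters it is '1'.
Character 1 (derived state '1') is shared by Dromana and Stenina — a synapomorphy uniting that clade.
Character 2 (derived state '0') is shared by Ichneus, Leptoion, Lithilis, and Rhizaria — a synapomorphy uniting that clade.
Character 3 (derived state '1') is unique to Stenina (autapomorphy; uninformative for grouping).
Character 4: derived state '1' in Leptoion, Lithilis, and Rhizaria only — synapomorphy for {Leptoion, Lithilis, Rhizaria}.
Character 5 (derived state '1') is shared by all ingroup taxa — unites the whole ingroup.
Character 6: derived state '1' in Ichneus only — an autapomorphy, so it tells us nothing about relationships among taxa.
Character 7 (state '0') occurs in Dromana and Rhizaria but conflicts with the nesting implied by the other characters — most parsimoniously interpreted as homoplasy.
Only Leptoion and Rhizaria show the derived state '0' for Character 8, supporting them as a clade.
Most parsimonious ingroup topology: ((Stenina,Dromana),(((Leptoion,Rhizaria),Lithilis),Ichneus)).
Dromana and Stenina form a cherry on this tree, so they are sister taxa.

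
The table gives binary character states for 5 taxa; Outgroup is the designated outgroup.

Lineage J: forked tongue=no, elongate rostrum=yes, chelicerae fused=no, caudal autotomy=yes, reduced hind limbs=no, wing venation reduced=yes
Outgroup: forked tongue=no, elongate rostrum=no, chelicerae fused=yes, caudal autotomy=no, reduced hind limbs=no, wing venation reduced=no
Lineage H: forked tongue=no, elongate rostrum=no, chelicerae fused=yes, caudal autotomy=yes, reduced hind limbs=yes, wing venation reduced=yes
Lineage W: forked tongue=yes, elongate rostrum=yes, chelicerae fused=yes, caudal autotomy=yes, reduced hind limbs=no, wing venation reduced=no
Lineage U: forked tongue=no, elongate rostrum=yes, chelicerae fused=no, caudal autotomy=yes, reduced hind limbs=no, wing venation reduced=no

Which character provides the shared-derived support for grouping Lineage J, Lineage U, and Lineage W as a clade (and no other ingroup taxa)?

Character polarity is set by the outgroup: the derived state is whichever differs from the outgroup's state, so for chelicerae fused the derived state is 'no', and for the remaining characters it is 'yes'.
forked tongue: derived state 'yes' in Lineage W only — an autapomorphy, so it tells us nothing about relationships among taxa.
elongate rostrum (derived state 'yes') is shared by Lineage J, Lineage U, and Lineage W — a synapomorphy uniting that clade.
Only Lineage J and Lineage U show the derived state 'no' for chelicerae fused, supporting them as a clade.
caudal autotomy (derived state 'yes') is shared by all ingroup taxa — unites the whole ingroup.
reduced hind limbs (derived state 'yes') is unique to Lineage H (autapomorphy; uninformative for grouping).
wing venation reduced groups Lineage H and Lineage J, which is incompatible with the clades supported by the remaining characters; treating it as convergent (homoplasy) costs fewer steps than any alternative tree.
Most parsimonious ingroup topology: ((Lineage W,(Lineage J,Lineage U)),Lineage H).
The clade {Lineage J, Lineage U, Lineage W} is supported by elongate rostrum: its derived state 'yes' occurs in exactly those taxa and in no other taxon (including the outgroup).

elongate rostrum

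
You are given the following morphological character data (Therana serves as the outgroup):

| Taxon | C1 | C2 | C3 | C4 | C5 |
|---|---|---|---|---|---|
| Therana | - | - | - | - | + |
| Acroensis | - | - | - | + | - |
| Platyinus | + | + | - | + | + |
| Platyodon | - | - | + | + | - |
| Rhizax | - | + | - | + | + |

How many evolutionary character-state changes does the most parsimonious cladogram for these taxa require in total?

5

Character polarity is set by the outgroup: the derived state is whichever differs from the outgroup's state, so for C5 the derived state is '-', and for the remaining characters it is '+'.
C1: derived state '+' in Platyinus only — an autapomorphy, so it tells us nothing about relationships among taxa.
C2: derived state '+' in Platyinus and Rhizax only — synapomorphy for {Platyinus, Rhizax}.
C3 (derived state '+') is unique to Platyodon (autapomorphy; uninformative for grouping).
C4 (derived state '+') is shared by all ingroup taxa — unites the whole ingroup.
C5: derived state '-' in Acroensis and Platyodon only — synapomorphy for {Acroensis, Platyodon}.
Most parsimonious ingroup topology: ((Acroensis,Platyodon),(Platyinus,Rhizax)).
Changes per character on this tree: C1: 1; C2: 1; C3: 1; C4: 1; C5: 1.
Total = 5.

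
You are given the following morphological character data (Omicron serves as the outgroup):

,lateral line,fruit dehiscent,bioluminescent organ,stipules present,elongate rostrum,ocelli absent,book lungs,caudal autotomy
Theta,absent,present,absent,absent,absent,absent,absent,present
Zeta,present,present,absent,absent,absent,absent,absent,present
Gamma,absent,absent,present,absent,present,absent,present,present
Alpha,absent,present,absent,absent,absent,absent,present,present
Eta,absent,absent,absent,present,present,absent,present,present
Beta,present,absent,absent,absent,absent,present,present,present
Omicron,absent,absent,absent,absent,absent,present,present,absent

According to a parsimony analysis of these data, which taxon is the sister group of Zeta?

Character polarity is set by the outgroup: the derived state is whichever differs from the outgroup's state, so for ocelli absent, book lungs the derived state is 'absent', and for the remaining characters it is 'present'.
lateral line groups Beta and Zeta, which is incompatible with the clades supported by the remaining characters; treating it as convergent (homoplasy) costs fewer steps than any alternative tree.
fruit dehiscent (derived state 'present') is shared by Alpha, Theta, and Zeta — a synapomorphy uniting that clade.
bioluminescent organ (derived state 'present') is unique to Gamma (autapomorphy; uninformative for grouping).
stipules present (derived state 'present') is unique to Eta (autapomorphy; uninformative for grouping).
elongate rostrum (derived state 'present') is shared by Eta and Gamma — a synapomorphy uniting that clade.
ocelli absent: derived state 'absent' in Alpha, Eta, Gamma, Theta, and Zeta only — synapomorphy for {Alpha, Eta, Gamma, Theta, Zeta}.
Only Theta and Zeta show the derived state 'absent' for book lungs, supporting them as a clade.
caudal autotomy (derived state 'present') is shared by all ingroup taxa — unites the whole ingroup.
Most parsimonious ingroup topology: ((((Theta,Zeta),Alpha),(Eta,Gamma)),Beta).
Zeta and Theta form a cherry on this tree, so they are sister taxa.

Theta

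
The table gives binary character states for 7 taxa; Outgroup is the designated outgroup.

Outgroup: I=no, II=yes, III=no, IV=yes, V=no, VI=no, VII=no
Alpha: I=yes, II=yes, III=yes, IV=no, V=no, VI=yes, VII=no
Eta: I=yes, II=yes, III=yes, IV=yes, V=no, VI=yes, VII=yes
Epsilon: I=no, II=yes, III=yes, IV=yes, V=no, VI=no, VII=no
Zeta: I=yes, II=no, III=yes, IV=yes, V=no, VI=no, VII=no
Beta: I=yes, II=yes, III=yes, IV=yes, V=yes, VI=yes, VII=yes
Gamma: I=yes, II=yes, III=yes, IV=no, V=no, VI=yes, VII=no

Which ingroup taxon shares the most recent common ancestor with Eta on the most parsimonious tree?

Character polarity is set by the outgroup: the derived state is whichever differs from the outgroup's state, so for II, IV the derived state is 'no', and for the remaining characters it is 'yes'.
I: derived state 'yes' in Alpha, Beta, Eta, Gamma, and Zeta only — synapomorphy for {Alpha, Beta, Eta, Gamma, Zeta}.
II (derived state 'no') is unique to Zeta (autapomorphy; uninformative for grouping).
All ingroup taxa share the derived state 'yes' for III; it defines the ingroup but does not resolve relationships within it.
IV: derived state 'no' in Alpha and Gamma only — synapomorphy for {Alpha, Gamma}.
V: derived state 'yes' in Beta only — an autapomorphy, so it tells us nothing about relationships among taxa.
VI (derived state 'yes') is shared by Alpha, Beta, Eta, and Gamma — a synapomorphy uniting that clade.
VII (derived state 'yes') is shared by Beta and Eta — a synapomorphy uniting that clade.
Most parsimonious ingroup topology: ((((Alpha,Gamma),(Eta,Beta)),Zeta),Epsilon).
Eta and Beta form a cherry on this tree, so they are sister taxa.

Beta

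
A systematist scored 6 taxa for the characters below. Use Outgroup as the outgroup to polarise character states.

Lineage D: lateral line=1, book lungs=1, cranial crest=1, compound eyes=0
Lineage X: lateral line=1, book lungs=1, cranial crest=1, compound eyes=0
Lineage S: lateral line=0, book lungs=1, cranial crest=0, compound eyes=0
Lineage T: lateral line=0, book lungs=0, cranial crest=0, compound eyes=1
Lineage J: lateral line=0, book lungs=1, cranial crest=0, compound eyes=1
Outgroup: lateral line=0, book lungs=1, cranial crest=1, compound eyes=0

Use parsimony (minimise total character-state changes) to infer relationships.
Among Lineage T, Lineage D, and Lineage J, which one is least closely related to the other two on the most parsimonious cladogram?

Lineage D

Character polarity is set by the outgroup: the derived state is whichever differs from the outgroup's state, so for book lungs, cranial crest the derived state is '0', and for the remaining characters it is '1'.
lateral line (derived state '1') is shared by Lineage D and Lineage X — a synapomorphy uniting that clade.
book lungs: derived state '0' in Lineage T only — an autapomorphy, so it tells us nothing about relationships among taxa.
Only Lineage J, Lineage S, and Lineage T show the derived state '0' for cranial crest, supporting them as a clade.
Only Lineage J and Lineage T show the derived state '1' for compound eyes, supporting them as a clade.
Most parsimonious ingroup topology: (((Lineage T,Lineage J),Lineage S),(Lineage D,Lineage X)).
Lineage T and Lineage J share a more recent common ancestor with each other than either does with Lineage D, so Lineage D is the least closely related of the three.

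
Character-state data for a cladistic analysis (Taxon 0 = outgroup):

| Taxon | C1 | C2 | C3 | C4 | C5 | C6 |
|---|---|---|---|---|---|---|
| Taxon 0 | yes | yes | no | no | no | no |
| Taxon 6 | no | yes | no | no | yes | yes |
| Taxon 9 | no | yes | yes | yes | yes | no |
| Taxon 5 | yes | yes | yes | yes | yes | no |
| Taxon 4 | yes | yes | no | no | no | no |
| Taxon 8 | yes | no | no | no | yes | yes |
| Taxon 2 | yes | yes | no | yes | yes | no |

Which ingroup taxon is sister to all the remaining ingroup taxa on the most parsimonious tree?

Taxon 4

Character polarity is set by the outgroup: the derived state is whichever differs from the outgroup's state, so for C1, C2 the derived state is 'no', and for the remaining characters it is 'yes'.
C1 (state 'no') occurs in Taxon 6 and Taxon 9 but conflicts with the nesting implied by the other characters — most parsimoniously interpreted as homoplasy.
C2: derived state 'no' in Taxon 8 only — an autapomorphy, so it tells us nothing about relationships among taxa.
Only Taxon 5 and Taxon 9 show the derived state 'yes' for C3, supporting them as a clade.
Only Taxon 2, Taxon 5, and Taxon 9 show the derived state 'yes' for C4, supporting them as a clade.
C5 (derived state 'yes') is shared by Taxon 2, Taxon 5, Taxon 6, Taxon 8, and Taxon 9 — a synapomorphy uniting that clade.
C6: derived state 'yes' in Taxon 6 and Taxon 8 only — synapomorphy for {Taxon 6, Taxon 8}.
Most parsimonious ingroup topology: (((Taxon 6,Taxon 8),((Taxon 9,Taxon 5),Taxon 2)),Taxon 4).
Taxon 4 is sister to the clade containing all other ingroup taxa, so it is the earliest-diverging (most basal) ingroup lineage.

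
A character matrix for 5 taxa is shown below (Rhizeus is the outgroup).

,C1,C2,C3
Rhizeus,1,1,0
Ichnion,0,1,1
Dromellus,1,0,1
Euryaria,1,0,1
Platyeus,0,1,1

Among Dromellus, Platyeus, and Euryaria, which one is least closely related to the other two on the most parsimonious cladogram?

Platyeus

Character polarity is set by the outgroup: the derived state is whichever differs from the outgroup's state, so for C1, C2 the derived state is '0', and for the remaining characters it is '1'.
C1 (derived state '0') is shared by Ichnion and Platyeus — a synapomorphy uniting that clade.
Only Dromellus and Euryaria show the derived state '0' for C2, supporting them as a clade.
All ingroup taxa share the derived state '1' for C3; it defines the ingroup but does not resolve relationships within it.
Most parsimonious ingroup topology: ((Ichnion,Platyeus),(Dromellus,Euryaria)).
Dromellus and Euryaria share a more recent common ancestor with each other than either does with Platyeus, so Platyeus is the least closely related of the three.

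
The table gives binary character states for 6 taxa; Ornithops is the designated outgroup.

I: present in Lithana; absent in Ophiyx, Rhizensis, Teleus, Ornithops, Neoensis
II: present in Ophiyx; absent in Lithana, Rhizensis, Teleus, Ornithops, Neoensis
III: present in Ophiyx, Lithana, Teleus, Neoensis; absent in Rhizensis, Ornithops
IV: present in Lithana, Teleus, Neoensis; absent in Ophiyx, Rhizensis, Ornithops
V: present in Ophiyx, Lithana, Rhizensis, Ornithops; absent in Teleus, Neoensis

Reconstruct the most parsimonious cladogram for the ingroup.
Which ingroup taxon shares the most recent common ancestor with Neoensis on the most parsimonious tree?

Character polarity is set by the outgroup: the derived state is whichever differs from the outgroup's state, so for V the derived state is 'absent', and for the remaining characters it is 'present'.
I (derived state 'present') is unique to Lithana (autapomorphy; uninformative for grouping).
II: derived state 'present' in Ophiyx only — an autapomorphy, so it tells us nothing about relationships among taxa.
III (derived state 'present') is shared by Lithana, Neoensis, Ophiyx, and Teleus — a synapomorphy uniting that clade.
IV: derived state 'present' in Lithana, Neoensis, and Teleus only — synapomorphy for {Lithana, Neoensis, Teleus}.
Only Neoensis and Teleus show the derived state 'absent' for V, supporting them as a clade.
Most parsimonious ingroup topology: (((Lithana,(Teleus,Neoensis)),Ophiyx),Rhizensis).
Neoensis and Teleus form a cherry on this tree, so they are sister taxa.

Teleus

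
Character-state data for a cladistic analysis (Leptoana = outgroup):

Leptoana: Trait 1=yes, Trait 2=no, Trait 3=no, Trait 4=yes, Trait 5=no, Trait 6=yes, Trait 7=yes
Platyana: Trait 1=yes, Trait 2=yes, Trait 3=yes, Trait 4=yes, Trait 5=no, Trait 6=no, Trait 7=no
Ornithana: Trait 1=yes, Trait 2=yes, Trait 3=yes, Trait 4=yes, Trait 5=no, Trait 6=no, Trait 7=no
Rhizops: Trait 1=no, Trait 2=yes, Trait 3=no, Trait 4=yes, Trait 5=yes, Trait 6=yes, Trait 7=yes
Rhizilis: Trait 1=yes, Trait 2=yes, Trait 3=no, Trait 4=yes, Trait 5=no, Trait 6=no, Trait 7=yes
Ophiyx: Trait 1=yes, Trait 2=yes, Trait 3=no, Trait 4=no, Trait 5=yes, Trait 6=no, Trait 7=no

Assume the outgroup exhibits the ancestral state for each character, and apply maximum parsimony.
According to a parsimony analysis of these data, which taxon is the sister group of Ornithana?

Character polarity is set by the outgroup: the derived state is whichever differs from the outgroup's state, so for Trait 1, Trait 4, Trait 6, Trait 7 the derived state is 'no', and for the remaining characters it is 'yes'.
Trait 1 (derived state 'no') is unique to Rhizops (autapomorphy; uninformative for grouping).
All ingroup taxa share the derived state 'yes' for Trait 2; it defines the ingroup but does not resolve relationships within it.
Only Ornithana and Platyana show the derived state 'yes' for Trait 3, supporting them as a clade.
Trait 4: derived state 'no' in Ophiyx only — an autapomorphy, so it tells us nothing about relationships among taxa.
Trait 5 groups Ophiyx and Rhizops, which is incompatible with the clades supported by the remaining characters; treating it as convergent (homoplasy) costs fewer steps than any alternative tree.
Only Ophiyx, Ornithana, Platyana, and Rhizilis show the derived state 'no' for Trait 6, supporting them as a clade.
Trait 7 (derived state 'no') is shared by Ophiyx, Ornithana, and Platyana — a synapomorphy uniting that clade.
Most parsimonious ingroup topology: ((((Platyana,Ornithana),Ophiyx),Rhizilis),Rhizops).
Ornithana and Platyana form a cherry on this tree, so they are sister taxa.

Platyana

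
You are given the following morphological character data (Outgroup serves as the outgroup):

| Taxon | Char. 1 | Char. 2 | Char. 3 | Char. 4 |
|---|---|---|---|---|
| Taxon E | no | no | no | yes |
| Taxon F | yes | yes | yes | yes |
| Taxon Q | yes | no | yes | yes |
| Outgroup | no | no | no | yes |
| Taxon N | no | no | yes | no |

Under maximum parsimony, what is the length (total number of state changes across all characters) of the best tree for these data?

4

Character polarity is set by the outgroup: the derived state is whichever differs from the outgroup's state, so for Char. 4 the derived state is 'no', and for the remaining characters it is 'yes'.
Only Taxon F and Taxon Q show the derived state 'yes' for Char. 1, supporting them as a clade.
Char. 2: derived state 'yes' in Taxon F only — an autapomorphy, so it tells us nothing about relationships among taxa.
Only Taxon F, Taxon N, and Taxon Q show the derived state 'yes' for Char. 3, supporting them as a clade.
Char. 4: derived state 'no' in Taxon N only — an autapomorphy, so it tells us nothing about relationships among taxa.
Most parsimonious ingroup topology: (((Taxon Q,Taxon F),Taxon N),Taxon E).
Changes per character on this tree: Char. 1: 1; Char. 2: 1; Char. 3: 1; Char. 4: 1.
Total = 4.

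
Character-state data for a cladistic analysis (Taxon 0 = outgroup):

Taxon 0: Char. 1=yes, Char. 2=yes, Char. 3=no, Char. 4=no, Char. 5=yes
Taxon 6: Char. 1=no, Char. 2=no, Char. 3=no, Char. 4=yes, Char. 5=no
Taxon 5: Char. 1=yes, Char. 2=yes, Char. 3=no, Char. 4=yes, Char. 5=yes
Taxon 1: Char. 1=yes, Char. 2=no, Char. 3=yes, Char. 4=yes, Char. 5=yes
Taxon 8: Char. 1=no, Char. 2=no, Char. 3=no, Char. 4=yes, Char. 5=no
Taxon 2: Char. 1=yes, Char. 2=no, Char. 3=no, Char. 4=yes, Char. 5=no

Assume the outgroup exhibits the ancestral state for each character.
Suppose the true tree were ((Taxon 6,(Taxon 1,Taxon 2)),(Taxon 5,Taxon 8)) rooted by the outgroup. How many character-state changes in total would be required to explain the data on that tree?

9

Map each character onto ((Taxon 6,(Taxon 1,Taxon 2)),(Taxon 5,Taxon 8)) (rooted by Taxon 0) and count the minimum state changes it requires (Fitch parsimony):
Char. 1: 2; Char. 2: 2; Char. 3: 1; Char. 4: 1; Char. 5: 3.
Total tree length = 9.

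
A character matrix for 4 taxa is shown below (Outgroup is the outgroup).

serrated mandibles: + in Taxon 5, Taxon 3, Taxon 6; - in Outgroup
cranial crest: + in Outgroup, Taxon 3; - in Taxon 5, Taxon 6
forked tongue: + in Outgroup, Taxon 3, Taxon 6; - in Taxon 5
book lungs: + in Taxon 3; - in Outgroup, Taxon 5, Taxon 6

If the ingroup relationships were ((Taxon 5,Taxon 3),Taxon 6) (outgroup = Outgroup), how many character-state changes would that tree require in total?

5

Map each character onto ((Taxon 5,Taxon 3),Taxon 6) (rooted by Outgroup) and count the minimum state changes it requires (Fitch parsimony):
serrated mandibles: 1; cranial crest: 2; forked tongue: 1; book lungs: 1.
Total tree length = 5.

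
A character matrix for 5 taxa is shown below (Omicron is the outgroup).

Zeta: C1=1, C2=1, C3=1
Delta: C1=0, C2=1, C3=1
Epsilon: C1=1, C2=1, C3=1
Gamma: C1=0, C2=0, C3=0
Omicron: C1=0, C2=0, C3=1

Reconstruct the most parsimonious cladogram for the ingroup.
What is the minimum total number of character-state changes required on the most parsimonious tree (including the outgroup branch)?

Character polarity is set by the outgroup: the derived state is whichever differs from the outgroup's state, so for C3 the derived state is '0', and for the remaining characters it is '1'.
Only Epsilon and Zeta show the derived state '1' for C1, supporting them as a clade.
Only Delta, Epsilon, and Zeta show the derived state '1' for C2, supporting them as a clade.
C3 (derived state '0') is unique to Gamma (autapomorphy; uninformative for grouping).
Most parsimonious ingroup topology: (((Zeta,Epsilon),Delta),Gamma).
Changes per character on this tree: C1: 1; C2: 1; C3: 1.
Total = 3.

3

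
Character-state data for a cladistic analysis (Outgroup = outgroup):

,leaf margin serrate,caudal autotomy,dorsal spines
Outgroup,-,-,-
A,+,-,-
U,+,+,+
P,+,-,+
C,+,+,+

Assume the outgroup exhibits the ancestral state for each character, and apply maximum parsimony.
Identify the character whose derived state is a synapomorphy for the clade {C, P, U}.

dorsal spines

The outgroup has state '-' for every character, so '+' is the derived state throughout.
All ingroup taxa share the derived state '+' for leaf margin serrate; it defines the ingroup but does not resolve relationships within it.
caudal autotomy: derived state '+' in C and U only — synapomorphy for {C, U}.
dorsal spines: derived state '+' in C, P, and U only — synapomorphy for {C, P, U}.
Most parsimonious ingroup topology: (A,((U,C),P)).
The clade {C, P, U} is supported by dorsal spines: its derived state '+' occurs in exactly those taxa and in no other taxon (including the outgroup).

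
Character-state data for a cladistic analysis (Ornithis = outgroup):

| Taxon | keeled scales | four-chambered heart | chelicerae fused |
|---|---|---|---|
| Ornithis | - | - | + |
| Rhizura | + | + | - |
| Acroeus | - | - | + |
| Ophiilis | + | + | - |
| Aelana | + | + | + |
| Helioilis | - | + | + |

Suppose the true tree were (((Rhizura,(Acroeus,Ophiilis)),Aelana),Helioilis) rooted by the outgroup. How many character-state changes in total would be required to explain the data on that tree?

6

Map each character onto (((Rhizura,(Acroeus,Ophiilis)),Aelana),Helioilis) (rooted by Ornithis) and count the minimum state changes it requires (Fitch parsimony):
keeled scales: 2; four-chambered heart: 2; chelicerae fused: 2.
Total tree length = 6.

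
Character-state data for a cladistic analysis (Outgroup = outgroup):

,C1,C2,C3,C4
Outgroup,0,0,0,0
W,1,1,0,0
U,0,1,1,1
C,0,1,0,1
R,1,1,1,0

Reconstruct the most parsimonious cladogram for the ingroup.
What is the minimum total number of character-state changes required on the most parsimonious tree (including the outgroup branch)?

5

The outgroup has state '0' for every character, so '1' is the derived state throughout.
Only R and W show the derived state '1' for C1, supporting them as a clade.
All ingroup taxa share the derived state '1' for C2; it defines the ingroup but does not resolve relationships within it.
C3 groups R and U, which is incompatible with the clades supported by the remaining characters; treating it as convergent (homoplasy) costs fewer steps than any alternative tree.
Only C and U show the derived state '1' for C4, supporting them as a clade.
Most parsimonious ingroup topology: ((W,R),(U,C)).
Changes per character on this tree: C1: 1; C2: 1; C3: 2; C4: 1.
Total = 5.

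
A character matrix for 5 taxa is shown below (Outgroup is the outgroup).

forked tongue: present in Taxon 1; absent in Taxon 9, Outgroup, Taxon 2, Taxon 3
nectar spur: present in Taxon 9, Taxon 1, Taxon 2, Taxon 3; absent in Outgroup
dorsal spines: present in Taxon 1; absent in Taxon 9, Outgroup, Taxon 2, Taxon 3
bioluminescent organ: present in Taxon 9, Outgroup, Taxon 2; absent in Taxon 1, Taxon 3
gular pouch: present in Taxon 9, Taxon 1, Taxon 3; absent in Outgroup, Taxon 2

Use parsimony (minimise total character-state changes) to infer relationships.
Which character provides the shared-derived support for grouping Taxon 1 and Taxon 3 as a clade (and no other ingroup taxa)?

bioluminescent organ

Character polarity is set by the outgroup: the derived state is whichever differs from the outgroup's state, so for bioluminescent organ the derived state is 'absent', and for the remaining characters it is 'present'.
forked tongue (derived state 'present') is unique to Taxon 1 (autapomorphy; uninformative for grouping).
nectar spur (derived state 'present') is shared by all ingroup taxa — unites the whole ingroup.
dorsal spines (derived state 'present') is unique to Taxon 1 (autapomorphy; uninformative for grouping).
bioluminescent organ (derived state 'absent') is shared by Taxon 1 and Taxon 3 — a synapomorphy uniting that clade.
gular pouch (derived state 'present') is shared by Taxon 1, Taxon 3, and Taxon 9 — a synapomorphy uniting that clade.
Most parsimonious ingroup topology: (((Taxon 1,Taxon 3),Taxon 9),Taxon 2).
The clade {Taxon 1, Taxon 3} is supported by bioluminescent organ: its derived state 'absent' occurs in exactly those taxa and in no other taxon (including the outgroup).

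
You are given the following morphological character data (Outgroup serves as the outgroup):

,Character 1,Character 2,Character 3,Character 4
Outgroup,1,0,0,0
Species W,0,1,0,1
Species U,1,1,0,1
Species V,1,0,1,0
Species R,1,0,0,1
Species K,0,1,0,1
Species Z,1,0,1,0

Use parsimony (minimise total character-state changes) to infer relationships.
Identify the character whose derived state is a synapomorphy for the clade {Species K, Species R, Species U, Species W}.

Character polarity is set by the outgroup: the derived state is whichever differs from the outgroup's state, so for Character 1 the derived state is '0', and for the remaining characters it is '1'.
Character 1 (derived state '0') is shared by Species K and Species W — a synapomorphy uniting that clade.
Only Species K, Species U, and Species W show the derived state '1' for Character 2, supporting them as a clade.
Character 3 (derived state '1') is shared by Species V and Species Z — a synapomorphy uniting that clade.
Only Species K, Species R, Species U, and Species W show the derived state '1' for Character 4, supporting them as a clade.
Most parsimonious ingroup topology: ((((Species W,Species K),Species U),Species R),(Species V,Species Z)).
The clade {Species K, Species R, Species U, Species W} is supported by Character 4: its derived state '1' occurs in exactly those taxa and in no other taxon (including the outgroup).

Character 4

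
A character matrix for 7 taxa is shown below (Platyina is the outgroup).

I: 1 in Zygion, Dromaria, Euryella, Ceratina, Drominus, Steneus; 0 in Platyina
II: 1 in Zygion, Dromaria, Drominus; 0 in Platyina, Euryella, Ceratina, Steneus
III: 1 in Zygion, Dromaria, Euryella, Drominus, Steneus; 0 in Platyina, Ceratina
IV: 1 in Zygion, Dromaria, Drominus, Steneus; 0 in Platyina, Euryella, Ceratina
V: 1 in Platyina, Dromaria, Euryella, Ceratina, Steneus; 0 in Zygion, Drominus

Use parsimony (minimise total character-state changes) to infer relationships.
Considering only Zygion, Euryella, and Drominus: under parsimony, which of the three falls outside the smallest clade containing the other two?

Euryella

Character polarity is set by the outgroup: the derived state is whichever differs from the outgroup's state, so for V the derived state is '0', and for the remaining characters it is '1'.
All ingroup taxa share the derived state '1' for I; it defines the ingroup but does not resolve relationships within it.
II (derived state '1') is shared by Dromaria, Drominus, and Zygion — a synapomorphy uniting that clade.
Only Dromaria, Drominus, Euryella, Steneus, and Zygion show the derived state '1' for III, supporting them as a clade.
Only Dromaria, Drominus, Steneus, and Zygion show the derived state '1' for IV, supporting them as a clade.
V: derived state '0' in Drominus and Zygion only — synapomorphy for {Drominus, Zygion}.
Most parsimonious ingroup topology: (((((Zygion,Drominus),Dromaria),Steneus),Euryella),Ceratina).
Drominus and Zygion share a more recent common ancestor with each other than either does with Euryella, so Euryella is the least closely related of the three.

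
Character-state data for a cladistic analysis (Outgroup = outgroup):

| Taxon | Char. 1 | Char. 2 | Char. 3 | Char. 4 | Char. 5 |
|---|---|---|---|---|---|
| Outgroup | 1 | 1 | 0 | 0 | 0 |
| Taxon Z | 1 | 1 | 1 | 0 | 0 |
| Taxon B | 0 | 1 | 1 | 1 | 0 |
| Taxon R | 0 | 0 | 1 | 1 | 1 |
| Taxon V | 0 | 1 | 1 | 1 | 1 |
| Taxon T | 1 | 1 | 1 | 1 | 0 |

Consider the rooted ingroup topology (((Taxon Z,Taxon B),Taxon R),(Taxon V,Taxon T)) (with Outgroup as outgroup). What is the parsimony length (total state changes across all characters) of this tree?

9

Map each character onto (((Taxon Z,Taxon B),Taxon R),(Taxon V,Taxon T)) (rooted by Outgroup) and count the minimum state changes it requires (Fitch parsimony):
Char. 1: 3; Char. 2: 1; Char. 3: 1; Char. 4: 2; Char. 5: 2.
Total tree length = 9.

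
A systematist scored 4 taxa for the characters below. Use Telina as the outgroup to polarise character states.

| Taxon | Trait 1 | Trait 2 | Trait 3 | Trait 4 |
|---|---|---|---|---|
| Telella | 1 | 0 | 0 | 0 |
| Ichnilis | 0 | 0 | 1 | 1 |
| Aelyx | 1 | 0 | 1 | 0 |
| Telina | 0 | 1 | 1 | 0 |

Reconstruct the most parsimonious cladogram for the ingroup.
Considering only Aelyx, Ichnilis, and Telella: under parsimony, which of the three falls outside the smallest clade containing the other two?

Ichnilis

Character polarity is set by the outgroup: the derived state is whichever differs from the outgroup's state, so for Trait 2, Trait 3 the derived state is '0', and for the remaining characters it is '1'.
Only Aelyx and Telella show the derived state '1' for Trait 1, supporting them as a clade.
All ingroup taxa share the derived state '0' for Trait 2; it defines the ingroup but does not resolve relationships within it.
Trait 3: derived state '0' in Telella only — an autapomorphy, so it tells us nothing about relationships among taxa.
Trait 4: derived state '1' in Ichnilis only — an autapomorphy, so it tells us nothing about relationships among taxa.
Most parsimonious ingroup topology: ((Aelyx,Telella),Ichnilis).
Aelyx and Telella share a more recent common ancestor with each other than either does with Ichnilis, so Ichnilis is the least closely related of the three.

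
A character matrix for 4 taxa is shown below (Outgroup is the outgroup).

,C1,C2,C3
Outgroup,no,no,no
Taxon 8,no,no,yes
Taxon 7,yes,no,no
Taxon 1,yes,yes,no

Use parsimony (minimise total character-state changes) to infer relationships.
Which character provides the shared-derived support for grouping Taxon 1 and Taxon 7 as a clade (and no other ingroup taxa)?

C1

The outgroup has state 'no' for every character, so 'yes' is the derived state throughout.
C1 (derived state 'yes') is shared by Taxon 1 and Taxon 7 — a synapomorphy uniting that clade.
C2 (derived state 'yes') is unique to Taxon 1 (autapomorphy; uninformative for grouping).
C3 (derived state 'yes') is unique to Taxon 8 (autapomorphy; uninformative for grouping).
Most parsimonious ingroup topology: (Taxon 8,(Taxon 7,Taxon 1)).
The clade {Taxon 1, Taxon 7} is supported by C1: its derived state 'yes' occurs in exactly those taxa and in no other taxon (including the outgroup).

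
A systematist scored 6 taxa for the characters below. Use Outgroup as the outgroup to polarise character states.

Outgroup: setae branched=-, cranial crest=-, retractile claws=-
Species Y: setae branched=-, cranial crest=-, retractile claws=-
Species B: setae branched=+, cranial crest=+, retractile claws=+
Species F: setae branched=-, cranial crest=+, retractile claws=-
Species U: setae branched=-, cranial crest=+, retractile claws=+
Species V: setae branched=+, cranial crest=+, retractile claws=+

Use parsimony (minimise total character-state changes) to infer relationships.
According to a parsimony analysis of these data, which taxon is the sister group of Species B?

The outgroup has state '-' for every character, so '+' is the derived state throughout.
setae branched (derived state '+') is shared by Species B and Species V — a synapomorphy uniting that clade.
cranial crest: derived state '+' in Species B, Species F, Species U, and Species V only — synapomorphy for {Species B, Species F, Species U, Species V}.
retractile claws: derived state '+' in Species B, Species U, and Species V only — synapomorphy for {Species B, Species U, Species V}.
Most parsimonious ingroup topology: (Species Y,(((Species B,Species V),Species U),Species F)).
Species B and Species V form a cherry on this tree, so they are sister taxa.

Species V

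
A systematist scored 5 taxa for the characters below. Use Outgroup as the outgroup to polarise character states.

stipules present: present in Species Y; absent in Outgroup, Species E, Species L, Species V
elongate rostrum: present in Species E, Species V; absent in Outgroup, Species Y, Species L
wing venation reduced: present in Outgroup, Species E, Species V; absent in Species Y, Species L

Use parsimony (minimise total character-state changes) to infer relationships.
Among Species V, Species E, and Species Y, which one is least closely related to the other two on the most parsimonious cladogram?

Character polarity is set by the outgroup: the derived state is whichever differs from the outgroup's state, so for wing venation reduced the derived state is 'absent', and for the remaining characters it is 'present'.
stipules present: derived state 'present' in Species Y only — an autapomorphy, so it tells us nothing about relationships among taxa.
elongate rostrum (derived state 'present') is shared by Species E and Species V — a synapomorphy uniting that clade.
wing venation reduced (derived state 'absent') is shared by Species L and Species Y — a synapomorphy uniting that clade.
Most parsimonious ingroup topology: ((Species Y,Species L),(Species E,Species V)).
Species E and Species V share a more recent common ancestor with each other than either does with Species Y, so Species Y is the least closely related of the three.

Species Y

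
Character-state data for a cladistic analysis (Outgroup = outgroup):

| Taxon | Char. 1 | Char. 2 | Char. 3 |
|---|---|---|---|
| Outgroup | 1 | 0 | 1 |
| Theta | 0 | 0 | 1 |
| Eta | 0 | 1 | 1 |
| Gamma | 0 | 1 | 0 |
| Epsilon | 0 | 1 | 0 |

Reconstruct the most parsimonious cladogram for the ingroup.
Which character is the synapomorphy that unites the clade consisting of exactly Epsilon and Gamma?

Character polarity is set by the outgroup: the derived state is whichever differs from the outgroup's state, so for Char. 1, Char. 3 the derived state is '0', and for the remaining characters it is '1'.
All ingroup taxa share the derived state '0' for Char. 1; it defines the ingroup but does not resolve relationships within it.
Only Epsilon, Eta, and Gamma show the derived state '1' for Char. 2, supporting them as a clade.
Only Epsilon and Gamma show the derived state '0' for Char. 3, supporting them as a clade.
Most parsimonious ingroup topology: (Theta,(Eta,(Gamma,Epsilon))).
The clade {Epsilon, Gamma} is supported by Char. 3: its derived state '0' occurs in exactly those taxa and in no other taxon (including the outgroup).

Char. 3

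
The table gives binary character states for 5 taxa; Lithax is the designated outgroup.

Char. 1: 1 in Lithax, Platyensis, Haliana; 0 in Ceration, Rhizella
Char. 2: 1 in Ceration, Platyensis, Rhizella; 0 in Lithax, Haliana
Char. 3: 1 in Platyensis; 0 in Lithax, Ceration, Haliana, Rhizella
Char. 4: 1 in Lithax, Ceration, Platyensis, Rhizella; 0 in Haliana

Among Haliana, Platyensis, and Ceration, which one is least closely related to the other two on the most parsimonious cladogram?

Character polarity is set by the outgroup: the derived state is whichever differs from the outgroup's state, so for Char. 1, Char. 4 the derived state is '0', and for the remaining characters it is '1'.
Char. 1 (derived state '0') is shared by Ceration and Rhizella — a synapomorphy uniting that clade.
Only Ceration, Platyensis, and Rhizella show the derived state '1' for Char. 2, supporting them as a clade.
Char. 3 (derived state '1') is unique to Platyensis (autapomorphy; uninformative for grouping).
Char. 4: derived state '0' in Haliana only — an autapomorphy, so it tells us nothing about relationships among taxa.
Most parsimonious ingroup topology: (((Ceration,Rhizella),Platyensis),Haliana).
Platyensis and Ceration share a more recent common ancestor with each other than either does with Haliana, so Haliana is the least closely related of the three.

Haliana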